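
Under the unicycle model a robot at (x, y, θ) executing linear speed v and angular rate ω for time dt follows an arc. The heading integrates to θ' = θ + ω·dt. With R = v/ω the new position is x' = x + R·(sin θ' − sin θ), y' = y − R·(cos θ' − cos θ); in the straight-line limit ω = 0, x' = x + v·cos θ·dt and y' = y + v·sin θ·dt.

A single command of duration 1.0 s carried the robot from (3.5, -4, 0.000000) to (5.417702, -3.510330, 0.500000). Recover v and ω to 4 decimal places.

Δθ = 0.500000 − 0.000000 = 0.500000
ω = Δθ/dt = 0.500000/1.0 = 0.5000
R = Δx/(sin θ' − sin θ) = 4.0000
v = R·ω = 4.0000·0.5000 = 2.0000

v = 2.0000, ω = 0.5000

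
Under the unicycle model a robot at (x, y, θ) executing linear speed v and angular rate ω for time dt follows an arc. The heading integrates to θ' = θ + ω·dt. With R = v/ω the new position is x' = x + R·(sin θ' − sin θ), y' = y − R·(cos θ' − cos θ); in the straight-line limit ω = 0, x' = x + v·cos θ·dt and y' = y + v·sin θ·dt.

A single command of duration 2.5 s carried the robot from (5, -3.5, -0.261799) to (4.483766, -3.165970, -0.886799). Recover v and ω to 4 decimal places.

Δθ = -0.886799 − -0.261799 = -0.625000
ω = Δθ/dt = -0.625000/2.5 = -0.2500
R = Δx/(sin θ' − sin θ) = 1.0000
v = R·ω = 1.0000·-0.2500 = -0.2500

v = -0.2500, ω = -0.2500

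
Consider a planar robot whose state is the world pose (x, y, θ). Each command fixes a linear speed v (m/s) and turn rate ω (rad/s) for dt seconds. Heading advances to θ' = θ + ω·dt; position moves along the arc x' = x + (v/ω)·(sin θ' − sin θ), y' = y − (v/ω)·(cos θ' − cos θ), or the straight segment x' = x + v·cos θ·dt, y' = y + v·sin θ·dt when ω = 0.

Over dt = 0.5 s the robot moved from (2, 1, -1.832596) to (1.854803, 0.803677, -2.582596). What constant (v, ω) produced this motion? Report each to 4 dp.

Δθ = -2.582596 − -1.832596 = -0.750000
ω = Δθ/dt = -0.750000/0.5 = -1.5000
R = −Δy/(cos θ' − cos θ) = -0.3333
v = R·ω = -0.3333·-1.5000 = 0.5000

v = 0.5000, ω = -1.5000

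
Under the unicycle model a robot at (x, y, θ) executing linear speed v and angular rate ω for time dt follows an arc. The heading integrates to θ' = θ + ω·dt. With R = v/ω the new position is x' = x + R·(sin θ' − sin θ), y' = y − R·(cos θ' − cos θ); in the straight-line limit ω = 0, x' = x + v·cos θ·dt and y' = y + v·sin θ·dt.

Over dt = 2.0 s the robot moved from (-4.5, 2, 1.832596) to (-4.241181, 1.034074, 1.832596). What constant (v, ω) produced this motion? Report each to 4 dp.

Δθ = 1.832596 − 1.832596 = 0.000000
ω = Δθ/dt = 0.000000/2.0 = 0.0000
ω = 0 → v = (Δx·cos θ + Δy·sin θ)/dt = -0.5000

v = -0.5000, ω = 0.0000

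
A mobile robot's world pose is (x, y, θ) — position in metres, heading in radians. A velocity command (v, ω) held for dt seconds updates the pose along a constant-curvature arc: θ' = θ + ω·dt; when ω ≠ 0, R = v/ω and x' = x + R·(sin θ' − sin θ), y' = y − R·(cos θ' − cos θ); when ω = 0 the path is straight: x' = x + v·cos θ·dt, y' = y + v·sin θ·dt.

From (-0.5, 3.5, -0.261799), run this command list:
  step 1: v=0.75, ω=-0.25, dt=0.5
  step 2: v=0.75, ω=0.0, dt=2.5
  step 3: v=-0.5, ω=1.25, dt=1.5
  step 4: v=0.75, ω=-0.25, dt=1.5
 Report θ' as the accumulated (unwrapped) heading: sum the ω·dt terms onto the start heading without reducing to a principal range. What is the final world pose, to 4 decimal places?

step 1: θ'=-0.3868 (R=-3.0000) → pose (-0.1448, 3.3806, -0.3868)
step 2: θ'=-0.3868 (straight) → pose (1.5917, 2.6733, -0.3868)
step 3: θ'=1.4882 (R=-0.4000) → pose (1.0422, 2.3358, 1.4882)
step 4: θ'=1.1132 (R=-3.0000) → pose (1.3406, 3.4137, 1.1132)

(1.3406, 3.4137, 1.1132)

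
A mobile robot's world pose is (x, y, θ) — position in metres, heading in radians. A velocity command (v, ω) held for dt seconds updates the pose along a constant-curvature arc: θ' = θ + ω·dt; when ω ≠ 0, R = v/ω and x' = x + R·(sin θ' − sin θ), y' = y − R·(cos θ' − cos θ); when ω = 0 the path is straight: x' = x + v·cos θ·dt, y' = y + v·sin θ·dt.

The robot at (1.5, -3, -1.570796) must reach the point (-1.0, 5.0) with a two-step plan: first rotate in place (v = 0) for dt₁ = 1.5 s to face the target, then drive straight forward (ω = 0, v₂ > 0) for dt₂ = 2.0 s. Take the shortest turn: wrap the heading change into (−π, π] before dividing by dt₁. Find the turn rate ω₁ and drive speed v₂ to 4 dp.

ω₁ = -1.8925, v₂ = 4.1908

heading to target = atan2(5−-3, -1−1.5) = 1.8737
Δθ = wrap(1.8737 − -1.5708) = -2.8387; ω₁ = Δθ/dt₁ = -1.8925
distance = √((-1−1.5)² + (5−-3)²) = 8.3815; v₂ = distance/dt₂ = 4.1908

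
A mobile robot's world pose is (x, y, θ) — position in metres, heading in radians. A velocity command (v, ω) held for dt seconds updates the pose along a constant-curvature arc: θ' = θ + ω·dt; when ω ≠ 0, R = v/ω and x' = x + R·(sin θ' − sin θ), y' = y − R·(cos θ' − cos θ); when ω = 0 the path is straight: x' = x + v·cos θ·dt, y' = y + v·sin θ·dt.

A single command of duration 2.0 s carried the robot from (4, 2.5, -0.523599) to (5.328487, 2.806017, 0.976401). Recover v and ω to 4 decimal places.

Δθ = 0.976401 − -0.523599 = 1.500000
ω = Δθ/dt = 1.500000/2.0 = 0.7500
R = Δx/(sin θ' − sin θ) = 1.0000
v = R·ω = 1.0000·0.7500 = 0.7500

v = 0.7500, ω = 0.7500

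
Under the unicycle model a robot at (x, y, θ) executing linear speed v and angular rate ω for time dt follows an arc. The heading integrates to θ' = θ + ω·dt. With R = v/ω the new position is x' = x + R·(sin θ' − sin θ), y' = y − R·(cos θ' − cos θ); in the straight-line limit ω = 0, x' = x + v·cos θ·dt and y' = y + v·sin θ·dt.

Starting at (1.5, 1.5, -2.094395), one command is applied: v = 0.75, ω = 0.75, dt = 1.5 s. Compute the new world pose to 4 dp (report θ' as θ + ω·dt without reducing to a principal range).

(1.5415, 0.4342, -0.9694)

θ' = -2.0944 + 0.75·1.5 = -0.9694
R = v/ω = 0.75/0.75 = 1.0000
x' = 1.5 + 1.0000·(sin -0.9694 − sin -2.0944) = 1.5415
y' = 1.5 − 1.0000·(cos -0.9694 − cos -2.0944) = 0.4342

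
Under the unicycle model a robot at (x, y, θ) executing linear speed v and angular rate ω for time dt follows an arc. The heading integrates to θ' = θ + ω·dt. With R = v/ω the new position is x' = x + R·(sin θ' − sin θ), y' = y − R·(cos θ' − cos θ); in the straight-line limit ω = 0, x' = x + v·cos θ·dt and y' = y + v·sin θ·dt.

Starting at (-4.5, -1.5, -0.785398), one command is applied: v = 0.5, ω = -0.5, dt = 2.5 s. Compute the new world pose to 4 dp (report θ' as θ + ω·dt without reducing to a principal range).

θ' = -0.7854 + -0.5·2.5 = -2.0354
R = v/ω = 0.5/-0.5 = -1.0000
x' = -4.5 + -1.0000·(sin -2.0354 − sin -0.7854) = -4.3131
y' = -1.5 − -1.0000·(cos -2.0354 − cos -0.7854) = -2.6552

(-4.3131, -2.6552, -2.0354)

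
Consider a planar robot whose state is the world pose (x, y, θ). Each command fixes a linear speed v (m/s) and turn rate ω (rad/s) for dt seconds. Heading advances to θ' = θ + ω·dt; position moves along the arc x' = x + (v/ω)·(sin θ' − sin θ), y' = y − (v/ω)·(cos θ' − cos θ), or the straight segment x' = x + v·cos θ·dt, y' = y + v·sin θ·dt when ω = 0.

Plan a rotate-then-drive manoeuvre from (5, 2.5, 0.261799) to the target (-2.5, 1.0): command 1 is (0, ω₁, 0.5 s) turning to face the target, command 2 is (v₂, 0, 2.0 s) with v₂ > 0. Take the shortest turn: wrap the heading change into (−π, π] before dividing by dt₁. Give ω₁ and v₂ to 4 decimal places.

heading to target = atan2(1−2.5, -2.5−5) = -2.9442
Δθ = wrap(-2.9442 − 0.2618) = 3.0772; ω₁ = Δθ/dt₁ = 6.1544
distance = √((-2.5−5)² + (1−2.5)²) = 7.6485; v₂ = distance/dt₂ = 3.8243

ω₁ = 6.1544, v₂ = 3.8243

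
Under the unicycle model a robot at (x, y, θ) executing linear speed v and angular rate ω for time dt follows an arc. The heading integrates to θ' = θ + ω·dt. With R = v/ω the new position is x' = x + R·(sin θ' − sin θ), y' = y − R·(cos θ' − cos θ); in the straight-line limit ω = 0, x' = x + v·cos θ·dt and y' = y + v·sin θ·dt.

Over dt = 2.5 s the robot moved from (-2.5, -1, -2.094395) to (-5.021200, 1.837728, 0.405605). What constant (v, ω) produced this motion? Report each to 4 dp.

Δθ = 0.405605 − -2.094395 = 2.500000
ω = Δθ/dt = 2.500000/2.5 = 1.0000
R = −Δy/(cos θ' − cos θ) = -2.0000
v = R·ω = -2.0000·1.0000 = -2.0000

v = -2.0000, ω = 1.0000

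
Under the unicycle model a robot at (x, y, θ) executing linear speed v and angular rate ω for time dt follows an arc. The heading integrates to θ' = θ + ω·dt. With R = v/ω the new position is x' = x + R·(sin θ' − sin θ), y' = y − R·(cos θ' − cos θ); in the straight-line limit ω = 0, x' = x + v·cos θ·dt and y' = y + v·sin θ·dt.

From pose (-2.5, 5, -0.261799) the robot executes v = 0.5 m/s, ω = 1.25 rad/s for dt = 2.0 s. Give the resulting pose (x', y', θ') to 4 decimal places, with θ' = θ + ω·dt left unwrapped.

(-2.0823, 5.6340, 2.2382)

θ' = -0.2618 + 1.25·2.0 = 2.2382
R = v/ω = 0.5/1.25 = 0.4000
x' = -2.5 + 0.4000·(sin 2.2382 − sin -0.2618) = -2.0823
y' = 5 − 0.4000·(cos 2.2382 − cos -0.2618) = 5.6340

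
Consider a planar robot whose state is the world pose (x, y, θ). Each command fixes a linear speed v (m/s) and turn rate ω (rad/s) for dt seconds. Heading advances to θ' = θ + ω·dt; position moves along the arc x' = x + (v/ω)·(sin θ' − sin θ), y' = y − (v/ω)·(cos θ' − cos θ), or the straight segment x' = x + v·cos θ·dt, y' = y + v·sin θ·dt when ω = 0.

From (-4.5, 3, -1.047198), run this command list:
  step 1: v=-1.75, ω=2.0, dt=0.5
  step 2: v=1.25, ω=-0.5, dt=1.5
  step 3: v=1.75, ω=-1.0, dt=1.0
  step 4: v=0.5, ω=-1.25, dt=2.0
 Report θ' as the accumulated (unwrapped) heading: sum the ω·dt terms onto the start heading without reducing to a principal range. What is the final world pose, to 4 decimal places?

step 1: θ'=-0.0472 (R=-0.8750) → pose (-5.2165, 3.4365, -0.0472)
step 2: θ'=-0.7972 (R=-2.5000) → pose (-3.5459, 2.6861, -0.7972)
step 3: θ'=-1.7972 (R=-1.7500) → pose (-3.0925, 1.0705, -1.7972)
step 4: θ'=-4.2972 (R=-0.4000) → pose (-3.8484, 0.9990, -4.2972)

(-3.8484, 0.9990, -4.2972)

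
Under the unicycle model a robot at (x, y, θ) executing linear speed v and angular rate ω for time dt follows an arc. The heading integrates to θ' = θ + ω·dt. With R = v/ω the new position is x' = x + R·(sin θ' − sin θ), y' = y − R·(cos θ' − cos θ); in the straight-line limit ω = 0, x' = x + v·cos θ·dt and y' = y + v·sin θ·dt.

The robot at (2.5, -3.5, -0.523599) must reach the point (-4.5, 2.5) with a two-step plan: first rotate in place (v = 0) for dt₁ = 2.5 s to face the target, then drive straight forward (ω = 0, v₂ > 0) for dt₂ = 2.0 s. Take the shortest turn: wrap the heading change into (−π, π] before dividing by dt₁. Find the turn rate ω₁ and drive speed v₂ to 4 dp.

heading to target = atan2(2.5−-3.5, -4.5−2.5) = 2.4330
Δθ = wrap(2.4330 − -0.5236) = 2.9566; ω₁ = Δθ/dt₁ = 1.1826
distance = √((-4.5−2.5)² + (2.5−-3.5)²) = 9.2195; v₂ = distance/dt₂ = 4.6098

ω₁ = 1.1826, v₂ = 4.6098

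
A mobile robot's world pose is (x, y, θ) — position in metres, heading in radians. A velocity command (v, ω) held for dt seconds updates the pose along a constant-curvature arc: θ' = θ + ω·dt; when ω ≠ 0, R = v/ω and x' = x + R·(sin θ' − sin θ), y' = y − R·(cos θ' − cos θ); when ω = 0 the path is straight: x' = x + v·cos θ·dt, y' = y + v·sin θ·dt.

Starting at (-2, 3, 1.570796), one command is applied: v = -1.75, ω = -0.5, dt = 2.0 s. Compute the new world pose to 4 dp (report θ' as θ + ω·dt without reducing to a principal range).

θ' = 1.5708 + -0.5·2.0 = 0.5708
R = v/ω = -1.75/-0.5 = 3.5000
x' = -2 + 3.5000·(sin 0.5708 − sin 1.5708) = -3.6089
y' = 3 − 3.5000·(cos 0.5708 − cos 1.5708) = 0.0549

(-3.6089, 0.0549, 0.5708)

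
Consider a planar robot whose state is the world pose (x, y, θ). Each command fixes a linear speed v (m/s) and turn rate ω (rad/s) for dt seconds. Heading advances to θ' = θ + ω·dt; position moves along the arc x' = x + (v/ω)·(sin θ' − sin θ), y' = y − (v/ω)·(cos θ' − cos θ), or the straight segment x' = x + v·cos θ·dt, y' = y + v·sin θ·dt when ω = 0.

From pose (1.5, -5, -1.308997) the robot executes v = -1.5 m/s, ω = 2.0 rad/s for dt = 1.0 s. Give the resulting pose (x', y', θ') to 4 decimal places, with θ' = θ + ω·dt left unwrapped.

(0.2976, -4.6162, 0.6910)

θ' = -1.3090 + 2.0·1.0 = 0.6910
R = v/ω = -1.5/2.0 = -0.7500
x' = 1.5 + -0.7500·(sin 0.6910 − sin -1.3090) = 0.2976
y' = -5 − -0.7500·(cos 0.6910 − cos -1.3090) = -4.6162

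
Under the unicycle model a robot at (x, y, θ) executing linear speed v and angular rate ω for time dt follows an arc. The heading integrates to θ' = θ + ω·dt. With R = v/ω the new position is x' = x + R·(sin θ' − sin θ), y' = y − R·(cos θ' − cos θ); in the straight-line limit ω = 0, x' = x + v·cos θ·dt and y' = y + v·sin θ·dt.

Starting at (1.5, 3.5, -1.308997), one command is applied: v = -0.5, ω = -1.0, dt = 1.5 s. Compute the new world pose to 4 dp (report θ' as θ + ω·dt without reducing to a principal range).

(1.8197, 4.1020, -2.8090)

θ' = -1.3090 + -1.0·1.5 = -2.8090
R = v/ω = -0.5/-1.0 = 0.5000
x' = 1.5 + 0.5000·(sin -2.8090 − sin -1.3090) = 1.8197
y' = 3.5 − 0.5000·(cos -2.8090 − cos -1.3090) = 4.1020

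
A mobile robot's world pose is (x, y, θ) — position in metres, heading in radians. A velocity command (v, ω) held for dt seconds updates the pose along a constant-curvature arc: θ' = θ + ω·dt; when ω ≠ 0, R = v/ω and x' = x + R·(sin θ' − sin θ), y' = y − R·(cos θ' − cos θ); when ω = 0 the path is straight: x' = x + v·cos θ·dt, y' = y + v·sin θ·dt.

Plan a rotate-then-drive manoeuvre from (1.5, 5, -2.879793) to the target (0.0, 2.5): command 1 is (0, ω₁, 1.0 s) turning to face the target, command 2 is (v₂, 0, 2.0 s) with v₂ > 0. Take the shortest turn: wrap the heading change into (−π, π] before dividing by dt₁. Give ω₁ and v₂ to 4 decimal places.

ω₁ = 0.7686, v₂ = 1.4577

heading to target = atan2(2.5−5, 0−1.5) = -2.1112
Δθ = wrap(-2.1112 − -2.8798) = 0.7686; ω₁ = Δθ/dt₁ = 0.7686
distance = √((0−1.5)² + (2.5−5)²) = 2.9155; v₂ = distance/dt₂ = 1.4577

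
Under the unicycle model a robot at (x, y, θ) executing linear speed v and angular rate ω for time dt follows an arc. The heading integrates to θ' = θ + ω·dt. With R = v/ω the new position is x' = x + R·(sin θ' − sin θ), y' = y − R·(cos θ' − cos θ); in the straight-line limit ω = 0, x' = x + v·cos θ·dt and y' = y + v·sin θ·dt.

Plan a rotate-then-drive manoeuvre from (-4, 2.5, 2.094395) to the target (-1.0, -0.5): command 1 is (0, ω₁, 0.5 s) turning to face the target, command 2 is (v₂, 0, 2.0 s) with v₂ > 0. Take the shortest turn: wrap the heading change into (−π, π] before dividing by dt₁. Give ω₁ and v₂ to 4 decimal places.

ω₁ = -5.7596, v₂ = 2.1213

heading to target = atan2(-0.5−2.5, -1−-4) = -0.7854
Δθ = wrap(-0.7854 − 2.0944) = -2.8798; ω₁ = Δθ/dt₁ = -5.7596
distance = √((-1−-4)² + (-0.5−2.5)²) = 4.2426; v₂ = distance/dt₂ = 2.1213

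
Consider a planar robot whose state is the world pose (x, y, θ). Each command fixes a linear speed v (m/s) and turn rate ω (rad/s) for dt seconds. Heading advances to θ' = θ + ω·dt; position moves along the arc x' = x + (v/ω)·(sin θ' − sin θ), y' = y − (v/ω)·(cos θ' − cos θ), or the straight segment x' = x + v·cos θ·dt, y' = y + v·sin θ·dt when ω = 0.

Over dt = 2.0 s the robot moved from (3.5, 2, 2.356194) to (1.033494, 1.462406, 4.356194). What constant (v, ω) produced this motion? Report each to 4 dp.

Δθ = 4.356194 − 2.356194 = 2.000000
ω = Δθ/dt = 2.000000/2.0 = 1.0000
R = Δx/(sin θ' − sin θ) = 1.5000
v = R·ω = 1.5000·1.0000 = 1.5000

v = 1.5000, ω = 1.0000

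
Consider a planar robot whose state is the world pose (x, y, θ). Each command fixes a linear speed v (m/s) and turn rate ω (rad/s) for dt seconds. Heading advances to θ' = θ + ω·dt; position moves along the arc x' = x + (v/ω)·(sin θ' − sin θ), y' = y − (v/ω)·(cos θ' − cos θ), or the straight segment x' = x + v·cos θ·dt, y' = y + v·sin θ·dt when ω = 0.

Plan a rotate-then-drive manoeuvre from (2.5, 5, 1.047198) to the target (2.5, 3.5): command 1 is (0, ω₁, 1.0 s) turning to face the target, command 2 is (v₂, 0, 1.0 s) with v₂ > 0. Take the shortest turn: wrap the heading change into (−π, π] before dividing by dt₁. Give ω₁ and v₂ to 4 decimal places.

heading to target = atan2(3.5−5, 2.5−2.5) = -1.5708
Δθ = wrap(-1.5708 − 1.0472) = -2.6180; ω₁ = Δθ/dt₁ = -2.6180
distance = √((2.5−2.5)² + (3.5−5)²) = 1.5000; v₂ = distance/dt₂ = 1.5000

ω₁ = -2.6180, v₂ = 1.5000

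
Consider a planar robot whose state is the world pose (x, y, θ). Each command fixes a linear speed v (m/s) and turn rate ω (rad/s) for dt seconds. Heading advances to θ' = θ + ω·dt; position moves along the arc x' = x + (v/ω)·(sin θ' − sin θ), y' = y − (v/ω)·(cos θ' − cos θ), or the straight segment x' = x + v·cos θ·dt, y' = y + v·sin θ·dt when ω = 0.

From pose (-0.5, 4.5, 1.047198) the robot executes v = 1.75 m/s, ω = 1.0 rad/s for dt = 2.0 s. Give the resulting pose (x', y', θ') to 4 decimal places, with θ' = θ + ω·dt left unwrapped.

θ' = 1.0472 + 1.0·2.0 = 3.0472
R = v/ω = 1.75/1.0 = 1.7500
x' = -0.5 + 1.7500·(sin 3.0472 − sin 1.0472) = -1.8506
y' = 4.5 − 1.7500·(cos 3.0472 − cos 1.0472) = 7.1172

(-1.8506, 7.1172, 3.0472)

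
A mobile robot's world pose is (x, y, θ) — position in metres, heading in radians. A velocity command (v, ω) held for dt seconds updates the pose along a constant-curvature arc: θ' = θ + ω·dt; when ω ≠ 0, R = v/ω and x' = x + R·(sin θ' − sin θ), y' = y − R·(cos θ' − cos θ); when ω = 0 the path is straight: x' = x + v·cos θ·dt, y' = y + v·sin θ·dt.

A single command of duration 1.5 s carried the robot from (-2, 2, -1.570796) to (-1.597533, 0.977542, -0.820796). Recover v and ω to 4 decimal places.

v = 0.7500, ω = 0.5000

Δθ = -0.820796 − -1.570796 = 0.750000
ω = Δθ/dt = 0.750000/1.5 = 0.5000
R = −Δy/(cos θ' − cos θ) = 1.5000
v = R·ω = 1.5000·0.5000 = 0.7500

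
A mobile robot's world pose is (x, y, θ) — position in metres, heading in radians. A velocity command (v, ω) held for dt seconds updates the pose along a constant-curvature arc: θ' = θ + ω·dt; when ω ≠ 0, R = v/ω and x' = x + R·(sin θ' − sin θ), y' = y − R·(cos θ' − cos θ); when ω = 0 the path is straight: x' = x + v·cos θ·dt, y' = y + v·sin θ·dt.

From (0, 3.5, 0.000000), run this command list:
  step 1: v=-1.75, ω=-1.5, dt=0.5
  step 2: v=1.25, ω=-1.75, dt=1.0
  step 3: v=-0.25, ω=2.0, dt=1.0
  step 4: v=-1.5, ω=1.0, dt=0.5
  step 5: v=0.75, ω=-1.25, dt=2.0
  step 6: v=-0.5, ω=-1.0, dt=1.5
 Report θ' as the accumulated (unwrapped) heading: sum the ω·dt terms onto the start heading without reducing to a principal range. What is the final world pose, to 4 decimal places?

(-0.5519, 1.9572, -4.0000)

step 1: θ'=-0.7500 (R=1.1667) → pose (-0.7952, 3.8130, -0.7500)
step 2: θ'=-2.5000 (R=-0.7143) → pose (-0.8546, 2.7181, -2.5000)
step 3: θ'=-0.5000 (R=-0.1250) → pose (-0.8695, 2.9280, -0.5000)
step 4: θ'=0.0000 (R=-1.5000) → pose (-1.5887, 3.1116, 0.0000)
step 5: θ'=-2.5000 (R=-0.6000) → pose (-1.2296, 2.0309, -2.5000)
step 6: θ'=-4.0000 (R=0.5000) → pose (-0.5519, 1.9572, -4.0000)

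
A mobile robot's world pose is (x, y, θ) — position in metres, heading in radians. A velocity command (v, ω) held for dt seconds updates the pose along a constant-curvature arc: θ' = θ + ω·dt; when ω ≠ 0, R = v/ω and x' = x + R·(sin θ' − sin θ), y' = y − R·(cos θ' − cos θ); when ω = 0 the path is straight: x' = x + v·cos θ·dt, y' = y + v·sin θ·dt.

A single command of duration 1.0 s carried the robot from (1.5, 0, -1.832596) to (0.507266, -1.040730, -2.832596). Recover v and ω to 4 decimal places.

v = 1.5000, ω = -1.0000

Δθ = -2.832596 − -1.832596 = -1.000000
ω = Δθ/dt = -1.000000/1.0 = -1.0000
R = −Δy/(cos θ' − cos θ) = -1.5000
v = R·ω = -1.5000·-1.0000 = 1.5000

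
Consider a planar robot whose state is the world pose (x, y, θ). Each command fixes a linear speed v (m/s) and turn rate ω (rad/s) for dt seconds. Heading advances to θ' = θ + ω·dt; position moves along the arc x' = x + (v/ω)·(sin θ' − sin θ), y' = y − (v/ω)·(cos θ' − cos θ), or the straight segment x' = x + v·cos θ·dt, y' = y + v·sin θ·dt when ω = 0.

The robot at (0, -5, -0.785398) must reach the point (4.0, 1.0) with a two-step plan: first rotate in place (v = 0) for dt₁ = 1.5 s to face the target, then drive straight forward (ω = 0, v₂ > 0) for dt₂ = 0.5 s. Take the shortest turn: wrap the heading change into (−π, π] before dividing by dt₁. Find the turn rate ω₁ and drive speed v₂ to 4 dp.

ω₁ = 1.1788, v₂ = 14.4222

heading to target = atan2(1−-5, 4−0) = 0.9828
Δθ = wrap(0.9828 − -0.7854) = 1.7682; ω₁ = Δθ/dt₁ = 1.1788
distance = √((4−0)² + (1−-5)²) = 7.2111; v₂ = distance/dt₂ = 14.4222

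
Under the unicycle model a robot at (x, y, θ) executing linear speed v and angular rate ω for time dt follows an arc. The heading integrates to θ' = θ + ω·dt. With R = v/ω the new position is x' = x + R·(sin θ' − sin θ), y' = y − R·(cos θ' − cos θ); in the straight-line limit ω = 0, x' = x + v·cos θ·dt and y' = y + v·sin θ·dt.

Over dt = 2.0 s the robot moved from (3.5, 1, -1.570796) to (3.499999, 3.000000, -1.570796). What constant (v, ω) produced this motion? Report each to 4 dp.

Δθ = -1.570796 − -1.570796 = 0.000000
ω = Δθ/dt = 0.000000/2.0 = 0.0000
ω = 0 → v = (Δx·cos θ + Δy·sin θ)/dt = -1.0000

v = -1.0000, ω = 0.0000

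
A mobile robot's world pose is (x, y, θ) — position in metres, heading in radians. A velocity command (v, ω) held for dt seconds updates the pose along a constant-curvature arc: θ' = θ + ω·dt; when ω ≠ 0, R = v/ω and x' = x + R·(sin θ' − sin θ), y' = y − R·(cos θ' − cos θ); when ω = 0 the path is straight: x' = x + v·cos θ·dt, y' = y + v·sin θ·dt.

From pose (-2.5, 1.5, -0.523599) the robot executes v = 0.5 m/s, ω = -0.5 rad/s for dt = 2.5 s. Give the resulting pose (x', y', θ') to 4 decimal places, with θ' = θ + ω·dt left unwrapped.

θ' = -0.5236 + -0.5·2.5 = -1.7736
R = v/ω = 0.5/-0.5 = -1.0000
x' = -2.5 + -1.0000·(sin -1.7736 − sin -0.5236) = -2.0205
y' = 1.5 − -1.0000·(cos -1.7736 − cos -0.5236) = 0.4326

(-2.0205, 0.4326, -1.7736)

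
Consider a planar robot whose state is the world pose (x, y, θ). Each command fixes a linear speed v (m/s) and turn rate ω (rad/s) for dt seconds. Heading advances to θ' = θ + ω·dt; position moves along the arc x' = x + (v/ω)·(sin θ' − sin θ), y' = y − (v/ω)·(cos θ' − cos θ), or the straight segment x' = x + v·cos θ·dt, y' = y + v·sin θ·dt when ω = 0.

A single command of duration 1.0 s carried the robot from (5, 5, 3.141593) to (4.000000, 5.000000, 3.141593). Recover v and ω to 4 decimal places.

Δθ = 3.141593 − 3.141593 = 0.000000
ω = Δθ/dt = 0.000000/1.0 = 0.0000
ω = 0 → v = (Δx·cos θ + Δy·sin θ)/dt = 1.0000

v = 1.0000, ω = 0.0000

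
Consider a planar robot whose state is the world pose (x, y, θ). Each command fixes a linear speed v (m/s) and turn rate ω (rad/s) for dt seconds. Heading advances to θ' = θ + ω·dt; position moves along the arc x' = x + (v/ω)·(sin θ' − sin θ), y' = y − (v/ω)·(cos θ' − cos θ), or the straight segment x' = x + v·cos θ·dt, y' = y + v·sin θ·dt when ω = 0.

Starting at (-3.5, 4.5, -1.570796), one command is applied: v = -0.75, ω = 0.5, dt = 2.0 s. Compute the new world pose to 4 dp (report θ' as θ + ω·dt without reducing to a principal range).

(-4.1895, 5.7622, -0.5708)

θ' = -1.5708 + 0.5·2.0 = -0.5708
R = v/ω = -0.75/0.5 = -1.5000
x' = -3.5 + -1.5000·(sin -0.5708 − sin -1.5708) = -4.1895
y' = 4.5 − -1.5000·(cos -0.5708 − cos -1.5708) = 5.7622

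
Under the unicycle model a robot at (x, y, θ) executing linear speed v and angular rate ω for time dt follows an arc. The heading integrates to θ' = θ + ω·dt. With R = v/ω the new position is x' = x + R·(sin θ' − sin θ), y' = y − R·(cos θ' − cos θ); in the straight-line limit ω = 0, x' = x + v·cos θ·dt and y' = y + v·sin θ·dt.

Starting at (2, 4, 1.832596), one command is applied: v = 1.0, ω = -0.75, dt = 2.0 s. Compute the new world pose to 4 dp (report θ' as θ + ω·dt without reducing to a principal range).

(2.8526, 5.6054, 0.3326)

θ' = 1.8326 + -0.75·2.0 = 0.3326
R = v/ω = 1.0/-0.75 = -1.3333
x' = 2 + -1.3333·(sin 0.3326 − sin 1.8326) = 2.8526
y' = 4 − -1.3333·(cos 0.3326 − cos 1.8326) = 5.6054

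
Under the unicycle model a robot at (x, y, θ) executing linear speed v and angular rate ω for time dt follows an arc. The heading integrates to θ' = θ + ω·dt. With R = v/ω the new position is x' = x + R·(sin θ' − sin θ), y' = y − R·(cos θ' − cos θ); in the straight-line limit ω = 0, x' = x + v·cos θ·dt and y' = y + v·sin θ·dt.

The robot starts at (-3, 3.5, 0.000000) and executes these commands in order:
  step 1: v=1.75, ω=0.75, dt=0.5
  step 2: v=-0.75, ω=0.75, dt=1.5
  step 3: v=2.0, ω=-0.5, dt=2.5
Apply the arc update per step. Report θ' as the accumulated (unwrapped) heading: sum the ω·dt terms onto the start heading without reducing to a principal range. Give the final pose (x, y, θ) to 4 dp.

step 1: θ'=0.3750 (R=2.3333) → pose (-2.1454, 3.6621, 0.3750)
step 2: θ'=1.5000 (R=-1.0000) → pose (-2.7766, 2.8024, 1.5000)
step 3: θ'=0.2500 (R=-4.0000) → pose (0.2238, 6.3951, 0.2500)

(0.2238, 6.3951, 0.2500)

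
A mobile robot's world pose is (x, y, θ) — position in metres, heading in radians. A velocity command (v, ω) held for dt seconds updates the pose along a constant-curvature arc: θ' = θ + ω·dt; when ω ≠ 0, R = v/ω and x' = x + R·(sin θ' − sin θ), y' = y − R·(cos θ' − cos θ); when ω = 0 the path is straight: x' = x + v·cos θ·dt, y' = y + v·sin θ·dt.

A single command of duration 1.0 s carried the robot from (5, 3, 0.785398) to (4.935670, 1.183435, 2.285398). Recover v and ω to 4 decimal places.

Δθ = 2.285398 − 0.785398 = 1.500000
ω = Δθ/dt = 1.500000/1.0 = 1.5000
R = −Δy/(cos θ' − cos θ) = -1.3333
v = R·ω = -1.3333·1.5000 = -2.0000

v = -2.0000, ω = 1.5000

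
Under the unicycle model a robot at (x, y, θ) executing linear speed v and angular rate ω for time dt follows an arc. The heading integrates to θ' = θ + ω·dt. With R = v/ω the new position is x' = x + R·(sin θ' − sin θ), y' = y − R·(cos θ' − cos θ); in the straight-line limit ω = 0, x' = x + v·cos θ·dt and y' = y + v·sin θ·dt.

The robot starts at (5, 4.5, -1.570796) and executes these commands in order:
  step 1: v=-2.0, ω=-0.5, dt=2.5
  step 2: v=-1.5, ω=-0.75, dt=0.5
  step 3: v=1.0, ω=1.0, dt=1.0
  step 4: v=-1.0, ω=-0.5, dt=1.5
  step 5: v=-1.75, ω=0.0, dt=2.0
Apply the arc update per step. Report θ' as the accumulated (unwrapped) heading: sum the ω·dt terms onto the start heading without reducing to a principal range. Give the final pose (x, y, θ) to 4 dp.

step 1: θ'=-2.8208 (R=4.0000) → pose (7.7387, 8.2959, -2.8208)
step 2: θ'=-3.1958 (R=2.0000) → pose (8.4777, 8.3950, -3.1958)
step 3: θ'=-2.1958 (R=1.0000) → pose (7.6126, 7.9816, -2.1958)
step 4: θ'=-2.9458 (R=2.0000) → pose (8.8454, 8.7732, -2.9458)
step 5: θ'=-2.9458 (straight) → pose (12.2785, 9.4541, -2.9458)

(12.2785, 9.4541, -2.9458)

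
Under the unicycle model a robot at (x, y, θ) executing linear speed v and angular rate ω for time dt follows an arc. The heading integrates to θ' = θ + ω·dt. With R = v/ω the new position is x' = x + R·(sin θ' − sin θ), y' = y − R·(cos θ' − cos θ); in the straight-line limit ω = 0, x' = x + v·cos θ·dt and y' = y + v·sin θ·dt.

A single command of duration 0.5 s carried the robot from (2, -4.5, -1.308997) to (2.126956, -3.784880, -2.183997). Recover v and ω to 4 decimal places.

Δθ = -2.183997 − -1.308997 = -0.875000
ω = Δθ/dt = -0.875000/0.5 = -1.7500
R = −Δy/(cos θ' − cos θ) = 0.8571
v = R·ω = 0.8571·-1.7500 = -1.5000

v = -1.5000, ω = -1.7500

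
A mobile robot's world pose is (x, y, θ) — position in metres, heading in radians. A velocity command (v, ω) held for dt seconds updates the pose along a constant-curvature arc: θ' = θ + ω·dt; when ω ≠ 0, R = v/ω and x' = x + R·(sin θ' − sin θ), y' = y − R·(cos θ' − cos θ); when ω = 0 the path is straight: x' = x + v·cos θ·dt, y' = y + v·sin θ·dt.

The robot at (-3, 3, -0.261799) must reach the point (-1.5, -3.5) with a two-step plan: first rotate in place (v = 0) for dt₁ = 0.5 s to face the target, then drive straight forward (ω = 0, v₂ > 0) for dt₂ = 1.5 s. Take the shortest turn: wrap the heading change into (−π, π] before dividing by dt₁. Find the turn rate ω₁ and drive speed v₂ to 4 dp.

heading to target = atan2(-3.5−3, -1.5−-3) = -1.3440
Δθ = wrap(-1.3440 − -0.2618) = -1.0822; ω₁ = Δθ/dt₁ = -2.1644
distance = √((-1.5−-3)² + (-3.5−3)²) = 6.6708; v₂ = distance/dt₂ = 4.4472

ω₁ = -2.1644, v₂ = 4.4472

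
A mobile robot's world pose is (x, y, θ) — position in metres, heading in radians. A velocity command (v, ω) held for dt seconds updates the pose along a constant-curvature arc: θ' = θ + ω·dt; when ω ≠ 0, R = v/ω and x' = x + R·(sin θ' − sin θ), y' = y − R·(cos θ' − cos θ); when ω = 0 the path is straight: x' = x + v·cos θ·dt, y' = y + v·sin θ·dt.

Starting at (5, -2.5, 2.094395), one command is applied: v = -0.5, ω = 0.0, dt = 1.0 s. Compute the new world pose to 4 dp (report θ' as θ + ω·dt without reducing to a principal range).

θ' = 2.0944 + 0.0·1.0 = 2.0944
ω = 0 → straight: x' = 5 + -0.5·cos(2.0944)·1.0 = 5.2500
y' = -2.5 + -0.5·sin(2.0944)·1.0 = -2.9330

(5.2500, -2.9330, 2.0944)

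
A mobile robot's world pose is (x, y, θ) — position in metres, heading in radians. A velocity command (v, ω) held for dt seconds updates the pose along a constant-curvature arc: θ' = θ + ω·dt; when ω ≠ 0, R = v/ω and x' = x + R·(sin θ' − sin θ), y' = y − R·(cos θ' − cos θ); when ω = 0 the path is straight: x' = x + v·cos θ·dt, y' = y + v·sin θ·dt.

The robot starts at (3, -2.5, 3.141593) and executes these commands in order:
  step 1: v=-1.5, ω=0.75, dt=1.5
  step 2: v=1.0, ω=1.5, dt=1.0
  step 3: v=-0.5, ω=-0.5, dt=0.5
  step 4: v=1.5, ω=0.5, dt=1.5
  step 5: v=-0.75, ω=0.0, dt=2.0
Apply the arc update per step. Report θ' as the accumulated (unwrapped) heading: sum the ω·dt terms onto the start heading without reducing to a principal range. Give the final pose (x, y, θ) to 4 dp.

(5.4085, -2.8941, 6.2666)

step 1: θ'=4.2666 (R=-2.0000) → pose (4.8045, -1.3624, 4.2666)
step 2: θ'=5.7666 (R=0.6667) → pose (5.0768, -2.2295, 5.7666)
step 3: θ'=5.5166 (R=1.0000) → pose (4.8770, -2.0802, 5.5166)
step 4: θ'=6.2666 (R=3.0000) → pose (6.9083, -2.9190, 6.2666)
step 5: θ'=6.2666 (straight) → pose (5.4085, -2.8941, 6.2666)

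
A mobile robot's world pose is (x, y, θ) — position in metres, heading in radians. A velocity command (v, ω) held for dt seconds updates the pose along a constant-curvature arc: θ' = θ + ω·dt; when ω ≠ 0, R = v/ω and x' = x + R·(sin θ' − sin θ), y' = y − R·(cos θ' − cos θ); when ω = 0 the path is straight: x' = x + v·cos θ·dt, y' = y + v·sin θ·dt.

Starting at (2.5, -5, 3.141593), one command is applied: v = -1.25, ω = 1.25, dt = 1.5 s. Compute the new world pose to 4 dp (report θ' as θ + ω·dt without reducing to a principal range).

θ' = 3.1416 + 1.25·1.5 = 5.0166
R = v/ω = -1.25/1.25 = -1.0000
x' = 2.5 + -1.0000·(sin 5.0166 − sin 3.1416) = 3.4541
y' = -5 − -1.0000·(cos 5.0166 − cos 3.1416) = -3.7005

(3.4541, -3.7005, 5.0166)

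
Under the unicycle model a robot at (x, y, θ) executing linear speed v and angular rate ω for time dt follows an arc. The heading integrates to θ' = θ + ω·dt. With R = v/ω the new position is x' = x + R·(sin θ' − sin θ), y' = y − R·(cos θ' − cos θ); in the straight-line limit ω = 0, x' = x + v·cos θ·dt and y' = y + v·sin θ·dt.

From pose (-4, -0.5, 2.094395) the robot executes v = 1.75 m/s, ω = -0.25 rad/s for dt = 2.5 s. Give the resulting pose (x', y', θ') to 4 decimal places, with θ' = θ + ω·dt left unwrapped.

(-4.9019, 3.7086, 1.4694)

θ' = 2.0944 + -0.25·2.5 = 1.4694
R = v/ω = 1.75/-0.25 = -7.0000
x' = -4 + -7.0000·(sin 1.4694 − sin 2.0944) = -4.9019
y' = -0.5 − -7.0000·(cos 1.4694 − cos 2.0944) = 3.7086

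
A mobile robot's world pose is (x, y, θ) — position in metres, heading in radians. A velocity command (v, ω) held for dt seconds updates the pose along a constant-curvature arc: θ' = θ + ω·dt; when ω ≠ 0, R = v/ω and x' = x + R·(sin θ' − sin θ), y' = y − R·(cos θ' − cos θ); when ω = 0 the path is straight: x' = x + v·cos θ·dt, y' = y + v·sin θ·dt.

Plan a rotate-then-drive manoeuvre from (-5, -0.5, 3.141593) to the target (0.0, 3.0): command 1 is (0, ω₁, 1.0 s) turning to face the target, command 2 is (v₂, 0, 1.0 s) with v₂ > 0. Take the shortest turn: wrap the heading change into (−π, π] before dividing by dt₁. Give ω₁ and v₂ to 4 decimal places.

ω₁ = -2.5309, v₂ = 6.1033

heading to target = atan2(3−-0.5, 0−-5) = 0.6107
Δθ = wrap(0.6107 − 3.1416) = -2.5309; ω₁ = Δθ/dt₁ = -2.5309
distance = √((0−-5)² + (3−-0.5)²) = 6.1033; v₂ = distance/dt₂ = 6.1033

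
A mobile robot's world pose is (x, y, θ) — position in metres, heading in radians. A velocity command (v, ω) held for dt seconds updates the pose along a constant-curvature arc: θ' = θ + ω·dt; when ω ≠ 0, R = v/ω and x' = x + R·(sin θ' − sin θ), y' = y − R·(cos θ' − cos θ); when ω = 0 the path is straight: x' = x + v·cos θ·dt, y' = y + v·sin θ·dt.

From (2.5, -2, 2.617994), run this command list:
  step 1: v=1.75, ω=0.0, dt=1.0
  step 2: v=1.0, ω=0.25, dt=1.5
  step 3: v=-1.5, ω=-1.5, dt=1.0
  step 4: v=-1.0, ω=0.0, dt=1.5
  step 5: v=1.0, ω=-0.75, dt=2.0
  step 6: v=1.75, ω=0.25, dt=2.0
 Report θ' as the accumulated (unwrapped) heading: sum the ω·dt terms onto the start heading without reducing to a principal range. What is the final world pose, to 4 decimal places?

(5.0095, -1.1323, 0.4930)

step 1: θ'=2.6180 (straight) → pose (0.9845, -1.1250, 2.6180)
step 2: θ'=2.9930 (R=4.0000) → pose (-0.4233, -0.6332, 2.9930)
step 3: θ'=1.4930 (R=1.0000) → pose (0.4256, -1.6999, 1.4930)
step 4: θ'=1.4930 (straight) → pose (0.3090, -3.1953, 1.4930)
step 5: θ'=-0.0070 (R=-1.3333) → pose (1.6476, -1.9657, -0.0070)
step 6: θ'=0.4930 (R=7.0000) → pose (5.0095, -1.1323, 0.4930)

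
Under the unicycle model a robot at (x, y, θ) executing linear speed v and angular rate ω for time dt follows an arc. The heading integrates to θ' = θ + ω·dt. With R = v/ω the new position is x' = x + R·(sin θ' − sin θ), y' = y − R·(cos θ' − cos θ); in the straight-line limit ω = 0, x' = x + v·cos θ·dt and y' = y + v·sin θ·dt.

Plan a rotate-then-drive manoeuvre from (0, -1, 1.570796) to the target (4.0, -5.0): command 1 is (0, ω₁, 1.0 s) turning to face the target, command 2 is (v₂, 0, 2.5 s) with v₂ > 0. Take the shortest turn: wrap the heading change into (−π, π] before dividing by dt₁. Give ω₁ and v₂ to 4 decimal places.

ω₁ = -2.3562, v₂ = 2.2627

heading to target = atan2(-5−-1, 4−0) = -0.7854
Δθ = wrap(-0.7854 − 1.5708) = -2.3562; ω₁ = Δθ/dt₁ = -2.3562
distance = √((4−0)² + (-5−-1)²) = 5.6569; v₂ = distance/dt₂ = 2.2627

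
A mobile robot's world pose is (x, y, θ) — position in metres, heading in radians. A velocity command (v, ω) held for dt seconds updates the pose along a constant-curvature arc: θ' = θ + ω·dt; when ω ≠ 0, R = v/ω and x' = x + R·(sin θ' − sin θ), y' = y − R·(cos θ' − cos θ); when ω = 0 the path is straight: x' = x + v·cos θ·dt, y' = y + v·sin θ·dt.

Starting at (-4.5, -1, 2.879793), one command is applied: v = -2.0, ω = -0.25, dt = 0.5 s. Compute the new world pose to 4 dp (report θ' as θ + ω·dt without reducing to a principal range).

(-3.5527, -1.3184, 2.7548)

θ' = 2.8798 + -0.25·0.5 = 2.7548
R = v/ω = -2.0/-0.25 = 8.0000
x' = -4.5 + 8.0000·(sin 2.7548 − sin 2.8798) = -3.5527
y' = -1 − 8.0000·(cos 2.7548 − cos 2.8798) = -1.3184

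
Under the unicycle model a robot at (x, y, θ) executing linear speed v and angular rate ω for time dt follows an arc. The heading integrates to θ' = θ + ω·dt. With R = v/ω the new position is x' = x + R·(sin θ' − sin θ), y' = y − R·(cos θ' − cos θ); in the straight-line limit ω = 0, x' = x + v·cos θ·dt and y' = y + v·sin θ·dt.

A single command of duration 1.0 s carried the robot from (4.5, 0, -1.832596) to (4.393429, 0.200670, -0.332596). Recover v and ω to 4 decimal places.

v = -0.2500, ω = 1.5000

Δθ = -0.332596 − -1.832596 = 1.500000
ω = Δθ/dt = 1.500000/1.0 = 1.5000
R = −Δy/(cos θ' − cos θ) = -0.1667
v = R·ω = -0.1667·1.5000 = -0.2500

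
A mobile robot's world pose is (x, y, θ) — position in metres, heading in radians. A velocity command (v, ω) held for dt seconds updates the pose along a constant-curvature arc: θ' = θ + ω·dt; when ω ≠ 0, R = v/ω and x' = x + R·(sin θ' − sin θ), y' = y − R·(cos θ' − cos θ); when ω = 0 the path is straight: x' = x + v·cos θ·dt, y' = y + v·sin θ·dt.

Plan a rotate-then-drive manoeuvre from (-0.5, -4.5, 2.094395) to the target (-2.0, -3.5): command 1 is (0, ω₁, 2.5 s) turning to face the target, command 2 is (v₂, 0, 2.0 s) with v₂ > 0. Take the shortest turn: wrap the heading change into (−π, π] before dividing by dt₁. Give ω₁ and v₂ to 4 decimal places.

heading to target = atan2(-3.5−-4.5, -2−-0.5) = 2.5536
Δθ = wrap(2.5536 − 2.0944) = 0.4592; ω₁ = Δθ/dt₁ = 0.1837
distance = √((-2−-0.5)² + (-3.5−-4.5)²) = 1.8028; v₂ = distance/dt₂ = 0.9014

ω₁ = 0.1837, v₂ = 0.9014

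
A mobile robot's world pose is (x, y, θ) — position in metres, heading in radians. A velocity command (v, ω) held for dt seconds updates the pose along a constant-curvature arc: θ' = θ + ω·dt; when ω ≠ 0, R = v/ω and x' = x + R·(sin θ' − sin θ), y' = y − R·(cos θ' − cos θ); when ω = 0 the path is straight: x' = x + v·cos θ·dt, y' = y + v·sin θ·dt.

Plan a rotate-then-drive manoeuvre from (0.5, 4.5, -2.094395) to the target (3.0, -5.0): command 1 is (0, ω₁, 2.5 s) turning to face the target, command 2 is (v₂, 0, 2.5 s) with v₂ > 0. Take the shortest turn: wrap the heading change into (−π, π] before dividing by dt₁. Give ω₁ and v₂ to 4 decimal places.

heading to target = atan2(-5−4.5, 3−0.5) = -1.3135
Δθ = wrap(-1.3135 − -2.0944) = 0.7809; ω₁ = Δθ/dt₁ = 0.3124
distance = √((3−0.5)² + (-5−4.5)²) = 9.8234; v₂ = distance/dt₂ = 3.9294

ω₁ = 0.3124, v₂ = 3.9294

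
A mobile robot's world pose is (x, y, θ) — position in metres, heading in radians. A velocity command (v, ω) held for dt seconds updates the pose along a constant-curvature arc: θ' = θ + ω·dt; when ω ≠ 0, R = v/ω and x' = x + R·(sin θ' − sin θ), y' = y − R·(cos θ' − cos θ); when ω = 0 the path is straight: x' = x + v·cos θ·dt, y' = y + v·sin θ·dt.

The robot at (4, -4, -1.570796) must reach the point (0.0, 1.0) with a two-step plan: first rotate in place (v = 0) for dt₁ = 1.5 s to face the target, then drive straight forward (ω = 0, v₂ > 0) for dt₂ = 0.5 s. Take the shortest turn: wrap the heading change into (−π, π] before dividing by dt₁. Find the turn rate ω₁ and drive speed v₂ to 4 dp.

heading to target = atan2(1−-4, 0−4) = 2.2455
Δθ = wrap(2.2455 − -1.5708) = -2.4669; ω₁ = Δθ/dt₁ = -1.6446
distance = √((0−4)² + (1−-4)²) = 6.4031; v₂ = distance/dt₂ = 12.8062

ω₁ = -1.6446, v₂ = 12.8062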